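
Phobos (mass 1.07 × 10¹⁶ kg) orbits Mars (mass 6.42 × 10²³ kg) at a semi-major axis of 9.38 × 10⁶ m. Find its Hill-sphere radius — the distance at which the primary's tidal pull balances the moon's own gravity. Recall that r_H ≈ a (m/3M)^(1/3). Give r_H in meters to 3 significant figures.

r_H ≈ a (m/3M)^(1/3)
    = (9.38 × 10⁶) × (1.07 × 10¹⁶ / (3 × 6.42 × 10²³))^(1/3)
    = 1.66 × 10⁴ m

1.66 × 10⁴ m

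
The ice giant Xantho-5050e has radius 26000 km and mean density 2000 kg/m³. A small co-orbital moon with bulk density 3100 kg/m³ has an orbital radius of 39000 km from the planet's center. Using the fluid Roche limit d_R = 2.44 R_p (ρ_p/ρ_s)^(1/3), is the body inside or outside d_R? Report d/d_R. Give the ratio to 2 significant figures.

inside; d/d_R ≈ 0.71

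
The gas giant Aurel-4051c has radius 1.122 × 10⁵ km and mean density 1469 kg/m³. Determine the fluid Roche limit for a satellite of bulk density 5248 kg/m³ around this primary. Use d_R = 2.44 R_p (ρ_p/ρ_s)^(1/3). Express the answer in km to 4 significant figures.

1.791 × 10⁵ km

d_R = 2.44 × 1.122 × 10⁵ km × (1469/5248)^(1/3)
    = 1.791 × 10⁵ km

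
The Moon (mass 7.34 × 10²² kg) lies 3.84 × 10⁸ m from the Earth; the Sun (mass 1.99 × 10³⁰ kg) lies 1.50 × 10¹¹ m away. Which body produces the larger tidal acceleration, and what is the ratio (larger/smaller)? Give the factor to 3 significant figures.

The Moon, by a factor of ≈ 2.20

Tidal stretch scales as M/d³; compute that for each body.
The Moon: (7.34 × 10²²) / (3.84 × 10⁸)³ = 1.296 × 10⁻³
The Sun: (1.99 × 10³⁰) / (1.50 × 10¹¹)³ = 5.896 × 10⁻⁴
Ratio (larger/smaller) = 2.20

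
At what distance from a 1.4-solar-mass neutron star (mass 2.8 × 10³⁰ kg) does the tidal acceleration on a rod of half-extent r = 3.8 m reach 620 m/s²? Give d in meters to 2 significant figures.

1.3 × 10⁶ m

2GMr/d³ = a_tidal  ⇒  d = (2GMr / a_tidal)^(1/3)
d = (2 × 6.674×10⁻¹¹ × (2.8 × 10³⁰) × (3.8) / (620))^(1/3)
  = 1.3 × 10⁶ m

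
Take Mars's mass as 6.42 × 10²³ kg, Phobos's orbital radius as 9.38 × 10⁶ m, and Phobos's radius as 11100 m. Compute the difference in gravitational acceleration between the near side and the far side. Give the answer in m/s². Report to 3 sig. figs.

2.31 × 10⁻³ m/s²

Δa = 4GMr/d³
   = 4 × (6.674 × 10⁻¹¹) × (6.42 × 10²³) × (11100) / (9.38 × 10⁶)³
   = 2.31 × 10⁻³ m/s²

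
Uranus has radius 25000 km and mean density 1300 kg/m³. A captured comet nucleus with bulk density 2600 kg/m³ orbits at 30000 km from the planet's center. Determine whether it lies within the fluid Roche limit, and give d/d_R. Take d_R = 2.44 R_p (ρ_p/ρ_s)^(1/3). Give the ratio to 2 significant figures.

d_R = 2.44 × (25000 km) × (1300/2600)^(1/3) = 48420 km
d/d_R = (30000) / (48420) = 0.62
Since d/d_R < 1, the body is inside the Roche limit.

inside; d/d_R ≈ 0.62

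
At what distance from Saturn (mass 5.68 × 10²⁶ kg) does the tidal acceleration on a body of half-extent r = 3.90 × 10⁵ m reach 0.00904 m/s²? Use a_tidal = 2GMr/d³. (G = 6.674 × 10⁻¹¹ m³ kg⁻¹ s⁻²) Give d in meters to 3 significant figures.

2GMr/d³ = a_tidal  ⇒  d = (2GMr / a_tidal)^(1/3)
d = (2 × 6.674×10⁻¹¹ × (5.68 × 10²⁶) × (3.90 × 10⁵) / (0.00904))^(1/3)
  = 1.48 × 10⁸ m

1.48 × 10⁸ m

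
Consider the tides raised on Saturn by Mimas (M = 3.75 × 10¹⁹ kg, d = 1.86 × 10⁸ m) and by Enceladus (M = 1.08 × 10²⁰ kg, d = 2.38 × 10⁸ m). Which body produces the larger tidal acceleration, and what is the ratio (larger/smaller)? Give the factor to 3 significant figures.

Tidal stretch scales as M/d³; compute that for each body.
Mimas: (3.75 × 10¹⁹) / (1.86 × 10⁸)³ = 5.828 × 10⁻⁶
Enceladus: (1.08 × 10²⁰) / (2.38 × 10⁸)³ = 8.011 × 10⁻⁶
Ratio (larger/smaller) = 1.37

Enceladus, by a factor of ≈ 1.37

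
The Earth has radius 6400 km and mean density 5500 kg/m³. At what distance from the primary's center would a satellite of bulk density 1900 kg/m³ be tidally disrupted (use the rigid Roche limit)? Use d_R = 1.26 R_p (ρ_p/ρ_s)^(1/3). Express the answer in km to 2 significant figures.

d_R = 1.26 × 6400 km × (5500/1900)^(1/3)
    = 11000 km

11000 km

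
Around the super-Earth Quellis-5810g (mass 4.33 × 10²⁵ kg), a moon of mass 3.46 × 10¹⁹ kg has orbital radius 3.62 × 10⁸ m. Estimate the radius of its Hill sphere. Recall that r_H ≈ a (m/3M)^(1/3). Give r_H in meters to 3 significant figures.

2.33 × 10⁶ m

r_H ≈ a (m/3M)^(1/3)
    = (3.62 × 10⁸) × (3.46 × 10¹⁹ / (3 × 4.33 × 10²⁵))^(1/3)
    = 2.33 × 10⁶ m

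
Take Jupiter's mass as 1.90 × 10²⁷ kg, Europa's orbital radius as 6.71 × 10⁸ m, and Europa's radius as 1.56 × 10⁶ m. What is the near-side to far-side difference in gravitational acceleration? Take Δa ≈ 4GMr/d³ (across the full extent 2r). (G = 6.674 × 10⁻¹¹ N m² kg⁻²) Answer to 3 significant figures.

Differencing GM/(d−r)² and GM/(d+r)² to first order in r/d gives 4GMr/d³.
Δa = 4GMr/d³
   = 4 × (6.674 × 10⁻¹¹) × (1.90 × 10²⁷) × (1.56 × 10⁶) / (6.71 × 10⁸)³
   = 2.62 × 10⁻³ m/s²

2.62 × 10⁻³ m/s²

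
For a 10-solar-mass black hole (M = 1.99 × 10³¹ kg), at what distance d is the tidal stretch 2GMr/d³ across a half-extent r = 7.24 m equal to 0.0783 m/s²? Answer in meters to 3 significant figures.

6.26 × 10⁷ m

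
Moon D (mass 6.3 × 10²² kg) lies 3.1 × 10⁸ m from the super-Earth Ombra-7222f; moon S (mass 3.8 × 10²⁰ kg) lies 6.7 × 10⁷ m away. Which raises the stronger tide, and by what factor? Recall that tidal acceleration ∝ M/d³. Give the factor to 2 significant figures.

The tide-raising term goes as M/d³ (the gradient of a 1/d² field).
Moon D: (6.3 × 10²²) / (3.1 × 10⁸)³ = 2.115 × 10⁻³
Moon S: (3.8 × 10²⁰) / (6.7 × 10⁷)³ = 1.263 × 10⁻³
Ratio (larger/smaller) = 1.7

Moon D, by a factor of ≈ 1.7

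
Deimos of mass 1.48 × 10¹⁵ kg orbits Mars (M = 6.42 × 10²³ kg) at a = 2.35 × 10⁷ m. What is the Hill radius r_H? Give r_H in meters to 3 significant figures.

2.15 × 10⁴ m

r_H ≈ a (m/3M)^(1/3)
    = (2.35 × 10⁷) × (1.48 × 10¹⁵ / (3 × 6.42 × 10²³))^(1/3)
    = 2.15 × 10⁴ m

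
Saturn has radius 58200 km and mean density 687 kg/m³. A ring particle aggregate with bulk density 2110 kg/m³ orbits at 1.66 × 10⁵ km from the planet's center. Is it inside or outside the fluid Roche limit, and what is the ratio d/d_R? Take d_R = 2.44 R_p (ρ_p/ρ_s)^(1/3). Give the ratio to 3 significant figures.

d_R = 2.44 × (58200 km) × (687/2110)^(1/3) = 97690 km
d/d_R = (1.66 × 10⁵) / (97690) = 1.70
Since d/d_R > 1, the body is outside the Roche limit.

outside; d/d_R ≈ 1.70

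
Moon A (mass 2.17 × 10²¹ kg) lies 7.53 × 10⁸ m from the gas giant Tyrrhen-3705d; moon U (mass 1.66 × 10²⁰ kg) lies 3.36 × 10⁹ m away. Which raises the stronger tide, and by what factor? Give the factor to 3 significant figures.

Compare M/d³ for the two perturbers:
Moon A: (2.17 × 10²¹) / (7.53 × 10⁸)³ = 5.082 × 10⁻⁶
Moon U: (1.66 × 10²⁰) / (3.36 × 10⁹)³ = 4.376 × 10⁻⁹
Ratio (larger/smaller) = 1160

Moon A, by a factor of ≈ 1160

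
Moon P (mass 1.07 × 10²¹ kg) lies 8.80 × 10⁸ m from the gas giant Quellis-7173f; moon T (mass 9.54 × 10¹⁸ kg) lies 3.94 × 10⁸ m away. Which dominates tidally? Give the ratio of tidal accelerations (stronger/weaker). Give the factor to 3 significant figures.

Tidal acceleration ∝ M/d³, so compare M/d³ for each.
Moon P: (1.07 × 10²¹) / (8.80 × 10⁸)³ = 1.570 × 10⁻⁶
Moon T: (9.54 × 10¹⁸) / (3.94 × 10⁸)³ = 1.560 × 10⁻⁷
Ratio (larger/smaller) = 10.1

Moon P, by a factor of ≈ 10.1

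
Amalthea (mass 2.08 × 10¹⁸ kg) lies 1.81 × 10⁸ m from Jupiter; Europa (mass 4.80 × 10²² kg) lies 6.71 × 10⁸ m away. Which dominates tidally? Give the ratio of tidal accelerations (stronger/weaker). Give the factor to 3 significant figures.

Europa, by a factor of ≈ 453

Compare M/d³ for the two perturbers:
Amalthea: (2.08 × 10¹⁸) / (1.81 × 10⁸)³ = 3.508 × 10⁻⁷
Europa: (4.80 × 10²²) / (6.71 × 10⁸)³ = 1.589 × 10⁻⁴
Ratio (larger/smaller) = 453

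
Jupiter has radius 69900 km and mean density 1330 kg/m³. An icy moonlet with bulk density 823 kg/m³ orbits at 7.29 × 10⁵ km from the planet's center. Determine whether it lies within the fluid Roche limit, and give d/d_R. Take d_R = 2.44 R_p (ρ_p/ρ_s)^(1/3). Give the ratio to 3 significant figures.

d_R = 2.44 × (69900 km) × (1330/823)^(1/3) = 2.001 × 10⁵ km
d/d_R = (7.29 × 10⁵) / (2.001 × 10⁵) = 3.64
Since d/d_R > 1, the body is outside the Roche limit.

outside; d/d_R ≈ 3.64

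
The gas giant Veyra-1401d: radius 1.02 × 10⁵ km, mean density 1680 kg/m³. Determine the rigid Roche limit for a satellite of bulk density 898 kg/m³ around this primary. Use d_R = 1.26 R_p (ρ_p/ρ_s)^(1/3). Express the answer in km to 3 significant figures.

d_R = 1.26 × 1.02 × 10⁵ km × (1680/898)^(1/3)
    = 1.58 × 10⁵ km

1.58 × 10⁵ km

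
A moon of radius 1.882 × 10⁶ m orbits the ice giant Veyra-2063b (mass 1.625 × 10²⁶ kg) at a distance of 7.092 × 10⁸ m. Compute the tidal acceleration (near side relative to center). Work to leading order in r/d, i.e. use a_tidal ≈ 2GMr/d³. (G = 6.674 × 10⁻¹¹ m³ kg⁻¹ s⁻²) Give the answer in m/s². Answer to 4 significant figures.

Δa = 2GMr/d³
   = 2 × (6.674 × 10⁻¹¹) × (1.625 × 10²⁶) × (1.882 × 10⁶) / (7.092 × 10⁸)³
   = 1.144 × 10⁻⁴ m/s²

1.144 × 10⁻⁴ m/s²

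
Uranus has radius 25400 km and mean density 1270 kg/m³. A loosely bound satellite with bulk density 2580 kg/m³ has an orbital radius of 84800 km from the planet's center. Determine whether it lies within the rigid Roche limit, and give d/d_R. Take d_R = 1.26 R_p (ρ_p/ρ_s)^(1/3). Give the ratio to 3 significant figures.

outside; d/d_R ≈ 3.36

d_R = 1.26 × (25400 km) × (1270/2580)^(1/3) = 25270 km
d/d_R = (84800) / (25270) = 3.36
Since d/d_R > 1, the body is outside the Roche limit.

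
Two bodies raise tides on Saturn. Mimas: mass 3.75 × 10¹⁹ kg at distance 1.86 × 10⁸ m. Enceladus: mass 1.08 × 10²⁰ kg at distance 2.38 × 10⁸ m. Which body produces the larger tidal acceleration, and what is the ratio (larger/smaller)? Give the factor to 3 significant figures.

Tidal stretch scales as M/d³; compute that for each body.
Mimas: (3.75 × 10¹⁹) / (1.86 × 10⁸)³ = 5.828 × 10⁻⁶
Enceladus: (1.08 × 10²⁰) / (2.38 × 10⁸)³ = 8.011 × 10⁻⁶
Ratio (larger/smaller) = 1.37

Enceladus, by a factor of ≈ 1.37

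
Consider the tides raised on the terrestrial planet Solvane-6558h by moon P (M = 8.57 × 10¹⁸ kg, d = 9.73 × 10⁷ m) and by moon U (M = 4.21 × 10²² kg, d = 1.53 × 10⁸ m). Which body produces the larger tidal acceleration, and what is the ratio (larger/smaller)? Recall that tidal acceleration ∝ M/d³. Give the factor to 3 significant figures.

Moon U, by a factor of ≈ 1260

Tidal stretch scales as M/d³; compute that for each body.
Moon P: (8.57 × 10¹⁸) / (9.73 × 10⁷)³ = 9.303 × 10⁻⁶
Moon U: (4.21 × 10²²) / (1.53 × 10⁸)³ = 1.175 × 10⁻²
Ratio (larger/smaller) = 1260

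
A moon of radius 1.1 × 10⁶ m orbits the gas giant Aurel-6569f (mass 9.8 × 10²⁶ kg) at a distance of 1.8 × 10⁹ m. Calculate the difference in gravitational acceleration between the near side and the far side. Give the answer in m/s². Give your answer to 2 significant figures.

Δa = 4GMr/d³
   = 4 × (6.674 × 10⁻¹¹) × (9.8 × 10²⁶) × (1.1 × 10⁶) / (1.8 × 10⁹)³
   = 4.9 × 10⁻⁵ m/s²

4.9 × 10⁻⁵ m/s²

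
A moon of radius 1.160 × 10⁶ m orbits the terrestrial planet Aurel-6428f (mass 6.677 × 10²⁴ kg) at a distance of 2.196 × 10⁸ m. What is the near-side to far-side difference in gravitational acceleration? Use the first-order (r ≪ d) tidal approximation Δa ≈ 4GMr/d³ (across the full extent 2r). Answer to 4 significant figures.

1.952 × 10⁻⁴ m/s²

a_tidal = 4GMr/d³
        = 4 × (6.674 × 10⁻¹¹) × (6.677 × 10²⁴) × (1.160 × 10⁶) / (2.196 × 10⁸)³
        = 1.952 × 10⁻⁴ m/s²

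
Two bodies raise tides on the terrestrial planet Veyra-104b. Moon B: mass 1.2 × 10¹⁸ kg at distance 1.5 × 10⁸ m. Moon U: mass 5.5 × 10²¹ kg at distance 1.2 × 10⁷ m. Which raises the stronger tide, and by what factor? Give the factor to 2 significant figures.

Tidal acceleration ∝ M/d³, so compare M/d³ for each.
Moon B: (1.2 × 10¹⁸) / (1.5 × 10⁸)³ = 3.556 × 10⁻⁷
Moon U: (5.5 × 10²¹) / (1.2 × 10⁷)³ = 3.183
Ratio (larger/smaller) = 9.0 × 10⁶

Moon U, by a factor of ≈ 9.0 × 10⁶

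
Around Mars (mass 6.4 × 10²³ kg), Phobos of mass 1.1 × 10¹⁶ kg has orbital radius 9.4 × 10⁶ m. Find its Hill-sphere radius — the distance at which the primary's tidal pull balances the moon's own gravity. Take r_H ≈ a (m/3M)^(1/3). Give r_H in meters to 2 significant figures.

r_H ≈ a (m/3M)^(1/3)
    = (9.4 × 10⁶) × (1.1 × 10¹⁶ / (3 × 6.4 × 10²³))^(1/3)
    = 1.7 × 10⁴ m

1.7 × 10⁴ m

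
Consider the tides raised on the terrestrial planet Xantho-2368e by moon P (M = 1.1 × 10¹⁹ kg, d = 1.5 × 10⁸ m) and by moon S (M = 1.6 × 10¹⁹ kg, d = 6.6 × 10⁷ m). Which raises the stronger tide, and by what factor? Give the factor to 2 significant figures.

Moon S, by a factor of ≈ 17

The tide-raising term goes as M/d³ (the gradient of a 1/d² field).
Moon P: (1.1 × 10¹⁹) / (1.5 × 10⁸)³ = 3.259 × 10⁻⁶
Moon S: (1.6 × 10¹⁹) / (6.6 × 10⁷)³ = 5.565 × 10⁻⁵
Ratio (larger/smaller) = 17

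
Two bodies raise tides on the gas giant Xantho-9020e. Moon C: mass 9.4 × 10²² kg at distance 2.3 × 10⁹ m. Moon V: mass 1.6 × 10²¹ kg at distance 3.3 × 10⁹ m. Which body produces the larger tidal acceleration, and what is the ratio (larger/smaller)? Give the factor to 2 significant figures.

Moon C, by a factor of ≈ 170

Tidal acceleration ∝ M/d³, so compare M/d³ for each.
Moon C: (9.4 × 10²²) / (2.3 × 10⁹)³ = 7.726 × 10⁻⁶
Moon V: (1.6 × 10²¹) / (3.3 × 10⁹)³ = 4.452 × 10⁻⁸
Ratio (larger/smaller) = 170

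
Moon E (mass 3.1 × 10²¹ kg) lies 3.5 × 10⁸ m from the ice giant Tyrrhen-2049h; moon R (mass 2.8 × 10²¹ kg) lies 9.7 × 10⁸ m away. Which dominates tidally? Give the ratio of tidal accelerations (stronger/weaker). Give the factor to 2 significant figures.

The tide-raising term goes as M/d³ (the gradient of a 1/d² field).
Moon E: (3.1 × 10²¹) / (3.5 × 10⁸)³ = 7.230 × 10⁻⁵
Moon R: (2.8 × 10²¹) / (9.7 × 10⁸)³ = 3.068 × 10⁻⁶
Ratio (larger/smaller) = 24

Moon E, by a factor of ≈ 24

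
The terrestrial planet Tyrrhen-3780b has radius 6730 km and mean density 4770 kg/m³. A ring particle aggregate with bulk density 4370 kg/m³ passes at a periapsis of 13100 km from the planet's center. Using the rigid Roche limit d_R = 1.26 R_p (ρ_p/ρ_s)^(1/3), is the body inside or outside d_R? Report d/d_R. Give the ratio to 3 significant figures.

outside; d/d_R ≈ 1.50

d_R = 1.26 × (6730 km) × (4770/4370)^(1/3) = 8731 km
d/d_R = (13100) / (8731) = 1.50
Since d/d_R > 1, the body is outside the Roche limit.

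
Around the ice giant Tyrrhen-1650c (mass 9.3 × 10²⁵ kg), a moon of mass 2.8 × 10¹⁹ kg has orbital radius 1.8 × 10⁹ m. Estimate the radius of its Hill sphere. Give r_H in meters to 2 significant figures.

r_H ≈ a (m/3M)^(1/3)
    = (1.8 × 10⁹) × (2.8 × 10¹⁹ / (3 × 9.3 × 10²⁵))^(1/3)
    = 8.4 × 10⁶ m

8.4 × 10⁶ m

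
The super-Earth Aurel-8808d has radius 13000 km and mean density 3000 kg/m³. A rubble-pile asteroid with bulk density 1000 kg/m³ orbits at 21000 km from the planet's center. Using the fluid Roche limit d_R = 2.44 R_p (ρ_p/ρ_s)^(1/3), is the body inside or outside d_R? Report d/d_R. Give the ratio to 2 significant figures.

d_R = 2.44 × (13000 km) × (3000/1000)^(1/3) = 45750 km
d/d_R = (21000) / (45750) = 0.46
Since d/d_R < 1, the body is inside the Roche limit.

inside; d/d_R ≈ 0.46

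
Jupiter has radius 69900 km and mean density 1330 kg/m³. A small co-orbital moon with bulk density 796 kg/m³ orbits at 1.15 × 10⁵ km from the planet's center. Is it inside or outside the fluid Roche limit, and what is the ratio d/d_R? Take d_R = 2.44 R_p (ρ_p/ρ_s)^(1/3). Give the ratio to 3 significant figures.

d_R = 2.44 × (69900 km) × (1330/796)^(1/3) = 2.024 × 10⁵ km
d/d_R = (1.15 × 10⁵) / (2.024 × 10⁵) = 0.568
Since d/d_R < 1, the body is inside the Roche limit.

inside; d/d_R ≈ 0.568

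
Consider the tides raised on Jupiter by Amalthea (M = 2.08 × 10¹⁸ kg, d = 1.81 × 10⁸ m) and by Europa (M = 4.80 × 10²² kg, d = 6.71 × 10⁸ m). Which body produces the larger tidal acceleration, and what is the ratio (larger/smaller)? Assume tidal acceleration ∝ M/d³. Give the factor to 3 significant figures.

Tidal acceleration ∝ M/d³, so compare M/d³ for each.
Amalthea: (2.08 × 10¹⁸) / (1.81 × 10⁸)³ = 3.508 × 10⁻⁷
Europa: (4.80 × 10²²) / (6.71 × 10⁸)³ = 1.589 × 10⁻⁴
Ratio (larger/smaller) = 453

Europa, by a factor of ≈ 453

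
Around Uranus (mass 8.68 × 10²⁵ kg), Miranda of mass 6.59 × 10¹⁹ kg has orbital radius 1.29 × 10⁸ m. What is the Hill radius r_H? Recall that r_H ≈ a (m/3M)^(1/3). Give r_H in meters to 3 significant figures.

r_H ≈ a (m/3M)^(1/3)
    = (1.29 × 10⁸) × (6.59 × 10¹⁹ / (3 × 8.68 × 10²⁵))^(1/3)
    = 8.16 × 10⁵ m

8.16 × 10⁵ m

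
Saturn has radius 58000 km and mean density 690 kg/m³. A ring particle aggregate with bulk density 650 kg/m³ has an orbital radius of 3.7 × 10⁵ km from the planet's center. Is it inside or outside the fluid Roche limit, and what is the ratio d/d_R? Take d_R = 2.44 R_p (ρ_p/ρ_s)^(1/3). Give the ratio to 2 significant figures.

d_R = 2.44 × (58000 km) × (690/650)^(1/3) = 1.444 × 10⁵ km
d/d_R = (3.7 × 10⁵) / (1.444 × 10⁵) = 2.6
Since d/d_R > 1, the body is outside the Roche limit.

outside; d/d_R ≈ 2.6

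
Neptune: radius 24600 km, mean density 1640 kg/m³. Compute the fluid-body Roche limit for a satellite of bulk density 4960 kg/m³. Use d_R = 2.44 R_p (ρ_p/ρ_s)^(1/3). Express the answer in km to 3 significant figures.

41500 km

d_R = 2.44 × 24600 km × (1640/4960)^(1/3)
    = 41500 km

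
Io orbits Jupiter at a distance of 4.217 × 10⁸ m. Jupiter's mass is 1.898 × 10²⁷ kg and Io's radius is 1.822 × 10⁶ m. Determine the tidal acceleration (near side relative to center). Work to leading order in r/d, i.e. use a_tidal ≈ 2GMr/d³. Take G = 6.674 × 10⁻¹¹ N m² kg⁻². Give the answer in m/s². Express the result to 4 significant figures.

6.155 × 10⁻³ m/s²

Since r ≪ d, expand the inverse-square field across one radius to get the leading 2GMr/d³ term.
Δa = 2GMr/d³
   = 2 × (6.674 × 10⁻¹¹) × (1.898 × 10²⁷) × (1.822 × 10⁶) / (4.217 × 10⁸)³
   = 6.155 × 10⁻³ m/s²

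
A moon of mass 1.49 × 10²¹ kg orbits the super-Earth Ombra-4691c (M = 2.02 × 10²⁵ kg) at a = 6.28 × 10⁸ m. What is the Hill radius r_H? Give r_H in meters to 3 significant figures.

r_H ≈ a (m/3M)^(1/3)
    = (6.28 × 10⁸) × (1.49 × 10²¹ / (3 × 2.02 × 10²⁵))^(1/3)
    = 1.83 × 10⁷ m

1.83 × 10⁷ m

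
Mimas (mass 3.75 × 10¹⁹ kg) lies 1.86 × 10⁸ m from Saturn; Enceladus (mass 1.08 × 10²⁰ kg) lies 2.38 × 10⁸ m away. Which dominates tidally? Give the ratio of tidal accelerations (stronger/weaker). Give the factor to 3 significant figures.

Compare M/d³ for the two perturbers:
Mimas: (3.75 × 10¹⁹) / (1.86 × 10⁸)³ = 5.828 × 10⁻⁶
Enceladus: (1.08 × 10²⁰) / (2.38 × 10⁸)³ = 8.011 × 10⁻⁶
Ratio (larger/smaller) = 1.37

Enceladus, by a factor of ≈ 1.37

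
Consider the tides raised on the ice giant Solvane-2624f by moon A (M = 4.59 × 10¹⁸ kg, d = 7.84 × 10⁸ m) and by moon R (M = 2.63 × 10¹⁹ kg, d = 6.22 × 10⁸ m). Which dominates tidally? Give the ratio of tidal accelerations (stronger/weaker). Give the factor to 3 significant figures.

Tidal stretch scales as M/d³; compute that for each body.
Moon A: (4.59 × 10¹⁸) / (7.84 × 10⁸)³ = 9.525 × 10⁻⁹
Moon R: (2.63 × 10¹⁹) / (6.22 × 10⁸)³ = 1.093 × 10⁻⁷
Ratio (larger/smaller) = 11.5

Moon R, by a factor of ≈ 11.5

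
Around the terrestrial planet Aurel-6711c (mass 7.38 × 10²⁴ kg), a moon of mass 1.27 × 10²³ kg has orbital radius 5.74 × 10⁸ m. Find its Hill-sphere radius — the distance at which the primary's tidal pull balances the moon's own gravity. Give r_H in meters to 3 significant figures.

1.03 × 10⁸ m

r_H ≈ a (m/3M)^(1/3)
    = (5.74 × 10⁸) × (1.27 × 10²³ / (3 × 7.38 × 10²⁴))^(1/3)
    = 1.03 × 10⁸ m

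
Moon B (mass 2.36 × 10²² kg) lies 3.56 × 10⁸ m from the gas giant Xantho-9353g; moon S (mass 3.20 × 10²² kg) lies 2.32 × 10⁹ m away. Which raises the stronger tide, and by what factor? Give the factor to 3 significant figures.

Compare M/d³ for the two perturbers:
Moon B: (2.36 × 10²²) / (3.56 × 10⁸)³ = 5.231 × 10⁻⁴
Moon S: (3.20 × 10²²) / (2.32 × 10⁹)³ = 2.563 × 10⁻⁶
Ratio (larger/smaller) = 204

Moon B, by a factor of ≈ 204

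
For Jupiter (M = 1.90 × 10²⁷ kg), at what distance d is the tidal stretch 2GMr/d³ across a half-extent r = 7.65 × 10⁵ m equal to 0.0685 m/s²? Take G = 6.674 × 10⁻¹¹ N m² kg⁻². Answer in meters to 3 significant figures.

2GMr/d³ = a_tidal  ⇒  d = (2GMr / a_tidal)^(1/3)
d = (2 × 6.674×10⁻¹¹ × (1.90 × 10²⁷) × (7.65 × 10⁵) / (0.0685))^(1/3)
  = 1.41 × 10⁸ m

1.41 × 10⁸ m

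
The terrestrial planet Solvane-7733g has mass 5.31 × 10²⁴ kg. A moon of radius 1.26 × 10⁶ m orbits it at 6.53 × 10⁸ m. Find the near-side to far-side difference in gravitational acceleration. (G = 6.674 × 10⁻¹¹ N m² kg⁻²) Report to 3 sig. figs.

6.41 × 10⁻⁶ m/s²

Δa = 4GMr/d³
   = 4 × (6.674 × 10⁻¹¹) × (5.31 × 10²⁴) × (1.26 × 10⁶) / (6.53 × 10⁸)³
   = 6.41 × 10⁻⁶ m/s²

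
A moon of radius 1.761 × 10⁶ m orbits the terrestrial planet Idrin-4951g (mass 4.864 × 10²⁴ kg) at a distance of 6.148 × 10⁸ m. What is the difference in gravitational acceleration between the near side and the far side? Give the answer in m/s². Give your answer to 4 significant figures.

9.840 × 10⁻⁶ m/s²

Δa = 4GMr/d³
   = 4 × (6.674 × 10⁻¹¹) × (4.864 × 10²⁴) × (1.761 × 10⁶) / (6.148 × 10⁸)³
   = 9.840 × 10⁻⁶ m/s²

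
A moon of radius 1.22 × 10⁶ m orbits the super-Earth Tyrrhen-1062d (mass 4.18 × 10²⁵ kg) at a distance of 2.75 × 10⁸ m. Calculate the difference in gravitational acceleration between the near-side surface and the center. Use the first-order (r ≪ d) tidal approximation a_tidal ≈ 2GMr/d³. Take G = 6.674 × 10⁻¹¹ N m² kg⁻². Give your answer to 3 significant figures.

3.27 × 10⁻⁴ m/s²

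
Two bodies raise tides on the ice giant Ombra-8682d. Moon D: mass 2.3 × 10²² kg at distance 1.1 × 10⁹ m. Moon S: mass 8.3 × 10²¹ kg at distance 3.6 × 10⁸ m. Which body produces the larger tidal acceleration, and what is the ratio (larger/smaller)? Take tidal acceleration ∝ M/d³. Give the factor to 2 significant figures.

The tide-raising term goes as M/d³ (the gradient of a 1/d² field).
Moon D: (2.3 × 10²²) / (1.1 × 10⁹)³ = 1.728 × 10⁻⁵
Moon S: (8.3 × 10²¹) / (3.6 × 10⁸)³ = 1.779 × 10⁻⁴
Ratio (larger/smaller) = 10

Moon S, by a factor of ≈ 10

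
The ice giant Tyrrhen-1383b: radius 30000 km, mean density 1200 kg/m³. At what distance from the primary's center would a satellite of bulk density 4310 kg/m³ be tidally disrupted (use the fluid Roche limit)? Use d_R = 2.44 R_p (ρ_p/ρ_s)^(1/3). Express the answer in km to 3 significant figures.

47800 km

d_R = 2.44 × 30000 km × (1200/4310)^(1/3)
    = 47800 km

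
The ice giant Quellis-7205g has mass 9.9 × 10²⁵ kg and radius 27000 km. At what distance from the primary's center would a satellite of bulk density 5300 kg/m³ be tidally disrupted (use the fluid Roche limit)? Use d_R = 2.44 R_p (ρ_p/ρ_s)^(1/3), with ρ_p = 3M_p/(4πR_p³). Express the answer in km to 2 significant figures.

40000 km

ρ_p = 3M_p/(4πR_p³) = 3 × (9.9 × 10²⁵) / (4π × (2.7 × 10⁷ m)³) = 1200 kg/m³
d_R = 2.44 × 27000 km × (1200/5300)^(1/3)
    = 40000 km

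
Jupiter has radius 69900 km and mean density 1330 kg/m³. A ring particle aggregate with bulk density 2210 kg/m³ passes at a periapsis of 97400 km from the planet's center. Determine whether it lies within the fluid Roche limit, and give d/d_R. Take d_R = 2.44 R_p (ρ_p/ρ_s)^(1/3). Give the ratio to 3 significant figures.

inside; d/d_R ≈ 0.676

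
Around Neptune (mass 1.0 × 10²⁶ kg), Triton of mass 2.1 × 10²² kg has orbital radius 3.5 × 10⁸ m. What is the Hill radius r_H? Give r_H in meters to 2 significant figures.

r_H ≈ a (m/3M)^(1/3)
    = (3.5 × 10⁸) × (2.1 × 10²² / (3 × 1.0 × 10²⁶))^(1/3)
    = 1.4 × 10⁷ m

1.4 × 10⁷ m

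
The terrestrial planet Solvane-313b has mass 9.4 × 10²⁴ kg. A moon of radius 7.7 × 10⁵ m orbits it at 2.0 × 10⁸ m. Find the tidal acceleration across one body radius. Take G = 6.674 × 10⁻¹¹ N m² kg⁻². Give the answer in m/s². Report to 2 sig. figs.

Δg = 2GMr/d³
   = 2 × (6.674 × 10⁻¹¹) × (9.4 × 10²⁴) × (7.7 × 10⁵) / (2.0 × 10⁸)³
   = 1.2 × 10⁻⁴ m/s²

1.2 × 10⁻⁴ m/s²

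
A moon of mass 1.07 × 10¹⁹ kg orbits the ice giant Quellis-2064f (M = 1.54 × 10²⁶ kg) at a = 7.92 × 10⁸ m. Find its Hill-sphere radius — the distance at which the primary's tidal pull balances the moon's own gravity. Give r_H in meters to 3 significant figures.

2.26 × 10⁶ m

r_H ≈ a (m/3M)^(1/3)
    = (7.92 × 10⁸) × (1.07 × 10¹⁹ / (3 × 1.54 × 10²⁶))^(1/3)
    = 2.26 × 10⁶ m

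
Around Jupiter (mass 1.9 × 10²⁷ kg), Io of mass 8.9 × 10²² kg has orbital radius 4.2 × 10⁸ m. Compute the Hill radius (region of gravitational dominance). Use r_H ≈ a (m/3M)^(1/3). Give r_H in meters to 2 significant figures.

1.0 × 10⁷ m

r_H ≈ a (m/3M)^(1/3)
    = (4.2 × 10⁸) × (8.9 × 10²² / (3 × 1.9 × 10²⁷))^(1/3)
    = 1.0 × 10⁷ m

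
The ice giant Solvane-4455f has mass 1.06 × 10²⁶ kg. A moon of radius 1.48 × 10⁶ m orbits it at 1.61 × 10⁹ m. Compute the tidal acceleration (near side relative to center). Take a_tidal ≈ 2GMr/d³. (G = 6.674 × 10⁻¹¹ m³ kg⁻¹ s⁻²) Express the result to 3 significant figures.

5.02 × 10⁻⁶ m/s²

Since r ≪ d, expand the inverse-square field across one radius to get the leading 2GMr/d³ term.
a_tidal = 2GMr/d³
        = 2 × (6.674 × 10⁻¹¹) × (1.06 × 10²⁶) × (1.48 × 10⁶) / (1.61 × 10⁹)³
        = 5.02 × 10⁻⁶ m/s²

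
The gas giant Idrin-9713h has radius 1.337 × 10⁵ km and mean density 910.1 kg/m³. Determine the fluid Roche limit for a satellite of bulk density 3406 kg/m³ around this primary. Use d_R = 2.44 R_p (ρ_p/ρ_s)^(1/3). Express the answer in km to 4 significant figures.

2.101 × 10⁵ km

d_R = 2.44 × 1.337 × 10⁵ km × (910.1/3406)^(1/3)
    = 2.101 × 10⁵ km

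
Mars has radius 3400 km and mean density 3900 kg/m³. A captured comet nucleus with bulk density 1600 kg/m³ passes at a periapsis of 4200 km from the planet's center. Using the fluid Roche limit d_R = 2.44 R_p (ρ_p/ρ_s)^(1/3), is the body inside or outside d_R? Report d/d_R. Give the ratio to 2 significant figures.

d_R = 2.44 × (3400 km) × (3900/1600)^(1/3) = 11160 km
d/d_R = (4200) / (11160) = 0.38
Since d/d_R < 1, the body is inside the Roche limit.

inside; d/d_R ≈ 0.38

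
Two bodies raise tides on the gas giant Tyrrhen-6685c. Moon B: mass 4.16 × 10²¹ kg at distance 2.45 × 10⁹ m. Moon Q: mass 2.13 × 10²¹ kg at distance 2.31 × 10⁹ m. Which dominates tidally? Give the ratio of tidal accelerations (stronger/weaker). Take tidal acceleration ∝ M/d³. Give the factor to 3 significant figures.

Compare M/d³ for the two perturbers:
Moon B: (4.16 × 10²¹) / (2.45 × 10⁹)³ = 2.829 × 10⁻⁷
Moon Q: (2.13 × 10²¹) / (2.31 × 10⁹)³ = 1.728 × 10⁻⁷
Ratio (larger/smaller) = 1.64

Moon B, by a factor of ≈ 1.64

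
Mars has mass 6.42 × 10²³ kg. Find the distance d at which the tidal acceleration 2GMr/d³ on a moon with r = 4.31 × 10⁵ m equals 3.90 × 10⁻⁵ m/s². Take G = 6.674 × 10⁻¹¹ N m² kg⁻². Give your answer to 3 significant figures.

9.82 × 10⁷ m

2GMr/d³ = a_tidal  ⇒  d = (2GMr / a_tidal)^(1/3)
d = (2 × 6.674×10⁻¹¹ × (6.42 × 10²³) × (4.31 × 10⁵) / (3.90 × 10⁻⁵))^(1/3)
  = 9.82 × 10⁷ m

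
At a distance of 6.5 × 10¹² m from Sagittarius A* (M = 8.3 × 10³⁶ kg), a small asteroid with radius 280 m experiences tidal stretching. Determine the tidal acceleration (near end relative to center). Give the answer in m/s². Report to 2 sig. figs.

Δa = 2GMr/d³
   = 2 × (6.674 × 10⁻¹¹) × (8.3 × 10³⁶) × (280) / (6.5 × 10¹²)³
   = 1.1 × 10⁻⁹ m/s²

1.1 × 10⁻⁹ m/s²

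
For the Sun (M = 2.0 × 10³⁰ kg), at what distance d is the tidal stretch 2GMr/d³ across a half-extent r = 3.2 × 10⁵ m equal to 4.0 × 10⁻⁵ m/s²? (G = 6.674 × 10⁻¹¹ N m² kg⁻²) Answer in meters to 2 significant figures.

1.3 × 10¹⁰ m

2GMr/d³ = a_tidal  ⇒  d = (2GMr / a_tidal)^(1/3)
d = (2 × 6.674×10⁻¹¹ × (2.0 × 10³⁰) × (3.2 × 10⁵) / (4.0 × 10⁻⁵))^(1/3)
  = 1.3 × 10¹⁰ m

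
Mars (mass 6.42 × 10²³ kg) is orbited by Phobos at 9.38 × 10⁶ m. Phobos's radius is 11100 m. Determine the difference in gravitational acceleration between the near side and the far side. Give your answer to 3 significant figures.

2.31 × 10⁻³ m/s²

Differencing GM/(d−r)² and GM/(d+r)² to first order in r/d gives 4GMr/d³.
a_tidal = 4GMr/d³
        = 4 × (6.674 × 10⁻¹¹) × (6.42 × 10²³) × (11100) / (9.38 × 10⁶)³
        = 2.31 × 10⁻³ m/s²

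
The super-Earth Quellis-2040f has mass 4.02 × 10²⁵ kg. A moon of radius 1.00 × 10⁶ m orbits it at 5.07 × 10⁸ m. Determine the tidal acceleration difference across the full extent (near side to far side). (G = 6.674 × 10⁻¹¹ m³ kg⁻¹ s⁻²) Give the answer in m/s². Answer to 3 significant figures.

8.23 × 10⁻⁵ m/s²

a_tidal = 4GMr/d³
        = 4 × (6.674 × 10⁻¹¹) × (4.02 × 10²⁵) × (1.00 × 10⁶) / (5.07 × 10⁸)³
        = 8.23 × 10⁻⁵ m/s²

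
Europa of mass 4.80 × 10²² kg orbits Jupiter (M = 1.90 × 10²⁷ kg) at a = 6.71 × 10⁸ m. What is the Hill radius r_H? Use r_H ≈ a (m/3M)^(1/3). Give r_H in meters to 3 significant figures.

1.37 × 10⁷ m

r_H ≈ a (m/3M)^(1/3)
    = (6.71 × 10⁸) × (4.80 × 10²² / (3 × 1.90 × 10²⁷))^(1/3)
    = 1.37 × 10⁷ m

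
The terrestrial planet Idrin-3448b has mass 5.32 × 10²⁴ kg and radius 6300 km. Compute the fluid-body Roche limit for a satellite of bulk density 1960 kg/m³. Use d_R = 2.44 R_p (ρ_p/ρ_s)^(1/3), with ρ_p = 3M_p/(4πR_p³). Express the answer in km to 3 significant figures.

21100 km

ρ_p = 3M_p/(4πR_p³) = 3 × (5.32 × 10²⁴) / (4π × (6.30 × 10⁶ m)³) = 5080 kg/m³
d_R = 2.44 × 6300 km × (5080/1960)^(1/3)
    = 21100 km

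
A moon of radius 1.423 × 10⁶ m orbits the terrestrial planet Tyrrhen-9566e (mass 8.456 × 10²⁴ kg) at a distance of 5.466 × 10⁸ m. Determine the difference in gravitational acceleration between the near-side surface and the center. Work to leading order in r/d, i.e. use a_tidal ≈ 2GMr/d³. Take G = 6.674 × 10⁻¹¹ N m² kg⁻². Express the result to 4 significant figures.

9.835 × 10⁻⁶ m/s²

Differencing GM/(d−r)² and GM/d² to first order in r/d gives 2GMr/d³.
Δa = 2GMr/d³
   = 2 × (6.674 × 10⁻¹¹) × (8.456 × 10²⁴) × (1.423 × 10⁶) / (5.466 × 10⁸)³
   = 9.835 × 10⁻⁶ m/s²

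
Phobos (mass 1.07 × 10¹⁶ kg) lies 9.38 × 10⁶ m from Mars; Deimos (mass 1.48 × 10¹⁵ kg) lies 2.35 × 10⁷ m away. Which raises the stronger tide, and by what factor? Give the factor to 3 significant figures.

Tidal stretch scales as M/d³; compute that for each body.
Phobos: (1.07 × 10¹⁶) / (9.38 × 10⁶)³ = 1.297 × 10⁻⁵
Deimos: (1.48 × 10¹⁵) / (2.35 × 10⁷)³ = 1.140 × 10⁻⁷
Ratio (larger/smaller) = 114

Phobos, by a factor of ≈ 114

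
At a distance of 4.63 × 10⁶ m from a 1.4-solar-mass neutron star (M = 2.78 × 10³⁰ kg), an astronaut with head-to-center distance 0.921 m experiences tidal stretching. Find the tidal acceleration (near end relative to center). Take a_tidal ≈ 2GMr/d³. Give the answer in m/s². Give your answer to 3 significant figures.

3.44 m/s²

Since r ≪ d, expand the inverse-square field across one radius to get the leading 2GMr/d³ term.
Δg = 2GMr/d³
   = 2 × (6.674 × 10⁻¹¹) × (2.78 × 10³⁰) × (0.921) / (4.63 × 10⁶)³
   = 3.44 m/s²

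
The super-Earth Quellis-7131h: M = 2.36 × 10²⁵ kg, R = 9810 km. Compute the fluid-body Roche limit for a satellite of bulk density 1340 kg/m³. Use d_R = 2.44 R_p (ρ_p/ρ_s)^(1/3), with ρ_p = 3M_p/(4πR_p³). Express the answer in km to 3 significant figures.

ρ_p = 3M_p/(4πR_p³) = 3 × (2.36 × 10²⁵) / (4π × (9.81 × 10⁶ m)³) = 5970 kg/m³
d_R = 2.44 × 9810 km × (5970/1340)^(1/3)
    = 39400 km

39400 km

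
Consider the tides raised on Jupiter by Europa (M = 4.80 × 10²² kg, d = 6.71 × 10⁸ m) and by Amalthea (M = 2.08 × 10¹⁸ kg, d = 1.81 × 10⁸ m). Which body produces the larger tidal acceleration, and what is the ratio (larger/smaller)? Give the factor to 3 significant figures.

The tide-raising term goes as M/d³ (the gradient of a 1/d² field).
Europa: (4.80 × 10²²) / (6.71 × 10⁸)³ = 1.589 × 10⁻⁴
Amalthea: (2.08 × 10¹⁸) / (1.81 × 10⁸)³ = 3.508 × 10⁻⁷
Ratio (larger/smaller) = 453

Europa, by a factor of ≈ 453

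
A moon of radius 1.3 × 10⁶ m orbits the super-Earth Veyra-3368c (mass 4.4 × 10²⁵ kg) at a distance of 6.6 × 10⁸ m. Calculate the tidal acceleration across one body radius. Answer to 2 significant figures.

2.7 × 10⁻⁵ m/s²

Δg = 2GMr/d³
   = 2 × (6.674 × 10⁻¹¹) × (4.4 × 10²⁵) × (1.3 × 10⁶) / (6.6 × 10⁸)³
   = 2.7 × 10⁻⁵ m/s²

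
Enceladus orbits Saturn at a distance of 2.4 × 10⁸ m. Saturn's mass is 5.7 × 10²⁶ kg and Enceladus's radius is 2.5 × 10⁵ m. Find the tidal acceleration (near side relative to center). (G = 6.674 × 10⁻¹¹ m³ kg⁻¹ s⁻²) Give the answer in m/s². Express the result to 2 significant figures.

1.4 × 10⁻³ m/s²

Δg = 2GMr/d³
   = 2 × (6.674 × 10⁻¹¹) × (5.7 × 10²⁶) × (2.5 × 10⁵) / (2.4 × 10⁸)³
   = 1.4 × 10⁻³ m/s²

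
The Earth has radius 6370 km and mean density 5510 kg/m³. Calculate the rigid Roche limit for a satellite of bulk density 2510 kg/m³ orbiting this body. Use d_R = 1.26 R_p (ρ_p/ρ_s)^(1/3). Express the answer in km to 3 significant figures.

d_R = 1.26 × 6370 km × (5510/2510)^(1/3)
    = 10400 km

10400 km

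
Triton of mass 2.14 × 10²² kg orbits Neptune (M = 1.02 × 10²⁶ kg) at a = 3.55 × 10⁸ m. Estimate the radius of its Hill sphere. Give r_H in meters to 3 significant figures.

1.46 × 10⁷ m

r_H ≈ a (m/3M)^(1/3)
    = (3.55 × 10⁸) × (2.14 × 10²² / (3 × 1.02 × 10²⁶))^(1/3)
    = 1.46 × 10⁷ m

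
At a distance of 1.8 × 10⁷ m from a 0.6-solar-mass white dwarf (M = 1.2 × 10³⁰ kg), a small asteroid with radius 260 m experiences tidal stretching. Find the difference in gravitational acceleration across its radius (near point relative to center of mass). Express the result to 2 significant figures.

Since r ≪ d, expand the inverse-square field across one radius to get the leading 2GMr/d³ term.
Δg = 2GMr/d³
   = 2 × (6.674 × 10⁻¹¹) × (1.2 × 10³⁰) × (260) / (1.8 × 10⁷)³
   = 7.1 m/s²

7.1 m/s²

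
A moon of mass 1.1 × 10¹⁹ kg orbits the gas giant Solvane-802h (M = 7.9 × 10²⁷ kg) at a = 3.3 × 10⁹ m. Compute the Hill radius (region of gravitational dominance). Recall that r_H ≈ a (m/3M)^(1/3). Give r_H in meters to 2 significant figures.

r_H ≈ a (m/3M)^(1/3)
    = (3.3 × 10⁹) × (1.1 × 10¹⁹ / (3 × 7.9 × 10²⁷))^(1/3)
    = 2.6 × 10⁶ m

2.6 × 10⁶ m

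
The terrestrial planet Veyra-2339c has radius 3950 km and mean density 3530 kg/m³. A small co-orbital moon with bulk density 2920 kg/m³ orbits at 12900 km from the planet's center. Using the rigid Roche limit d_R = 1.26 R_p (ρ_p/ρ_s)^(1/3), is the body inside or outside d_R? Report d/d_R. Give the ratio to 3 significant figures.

d_R = 1.26 × (3950 km) × (3530/2920)^(1/3) = 5302 km
d/d_R = (12900) / (5302) = 2.43
Since d/d_R > 1, the body is outside the Roche limit.

outside; d/d_R ≈ 2.43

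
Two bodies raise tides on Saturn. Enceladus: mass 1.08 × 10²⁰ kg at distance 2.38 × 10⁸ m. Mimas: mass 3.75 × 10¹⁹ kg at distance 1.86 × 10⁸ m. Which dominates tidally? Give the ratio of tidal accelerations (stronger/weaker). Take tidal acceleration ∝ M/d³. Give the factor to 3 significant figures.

Tidal acceleration ∝ M/d³, so compare M/d³ for each.
Enceladus: (1.08 × 10²⁰) / (2.38 × 10⁸)³ = 8.011 × 10⁻⁶
Mimas: (3.75 × 10¹⁹) / (1.86 × 10⁸)³ = 5.828 × 10⁻⁶
Ratio (larger/smaller) = 1.37

Enceladus, by a factor of ≈ 1.37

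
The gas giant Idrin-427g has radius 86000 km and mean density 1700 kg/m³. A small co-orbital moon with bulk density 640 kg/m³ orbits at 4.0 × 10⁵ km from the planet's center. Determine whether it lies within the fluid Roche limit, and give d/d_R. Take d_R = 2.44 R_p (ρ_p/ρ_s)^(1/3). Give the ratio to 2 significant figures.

outside; d/d_R ≈ 1.4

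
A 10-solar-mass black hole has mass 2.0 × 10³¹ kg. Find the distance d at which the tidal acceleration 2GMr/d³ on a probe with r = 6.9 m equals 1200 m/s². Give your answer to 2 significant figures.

2GMr/d³ = a_tidal  ⇒  d = (2GMr / a_tidal)^(1/3)
d = (2 × 6.674×10⁻¹¹ × (2.0 × 10³¹) × (6.9) / (1200))^(1/3)
  = 2.5 × 10⁶ m

2.5 × 10⁶ m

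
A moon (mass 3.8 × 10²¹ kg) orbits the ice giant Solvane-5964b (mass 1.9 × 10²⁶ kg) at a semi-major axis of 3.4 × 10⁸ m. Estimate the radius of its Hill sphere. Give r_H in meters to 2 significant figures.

6.4 × 10⁶ m

r_H ≈ a (m/3M)^(1/3)
    = (3.4 × 10⁸) × (3.8 × 10²¹ / (3 × 1.9 × 10²⁶))^(1/3)
    = 6.4 × 10⁶ m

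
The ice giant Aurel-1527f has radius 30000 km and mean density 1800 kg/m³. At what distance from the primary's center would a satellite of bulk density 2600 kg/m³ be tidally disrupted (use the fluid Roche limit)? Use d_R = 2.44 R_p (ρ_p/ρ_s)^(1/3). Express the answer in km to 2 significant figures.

d_R = 2.44 × 30000 km × (1800/2600)^(1/3)
    = 65000 km

65000 km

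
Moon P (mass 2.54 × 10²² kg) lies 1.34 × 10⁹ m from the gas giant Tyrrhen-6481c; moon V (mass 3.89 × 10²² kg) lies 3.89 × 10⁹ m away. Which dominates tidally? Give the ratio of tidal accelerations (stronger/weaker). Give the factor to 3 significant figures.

Moon P, by a factor of ≈ 16.0

Compare M/d³ for the two perturbers:
Moon P: (2.54 × 10²²) / (1.34 × 10⁹)³ = 1.056 × 10⁻⁵
Moon V: (3.89 × 10²²) / (3.89 × 10⁹)³ = 6.608 × 10⁻⁷
Ratio (larger/smaller) = 16.0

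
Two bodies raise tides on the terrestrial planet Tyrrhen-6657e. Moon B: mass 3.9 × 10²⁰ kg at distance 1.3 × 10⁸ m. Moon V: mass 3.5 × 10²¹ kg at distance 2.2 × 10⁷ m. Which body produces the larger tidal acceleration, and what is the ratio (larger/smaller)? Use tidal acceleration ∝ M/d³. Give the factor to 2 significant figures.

The tide-raising term goes as M/d³ (the gradient of a 1/d² field).
Moon B: (3.9 × 10²⁰) / (1.3 × 10⁸)³ = 1.775 × 10⁻⁴
Moon V: (3.5 × 10²¹) / (2.2 × 10⁷)³ = 3.287 × 10⁻¹
Ratio (larger/smaller) = 1900

Moon V, by a factor of ≈ 1900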